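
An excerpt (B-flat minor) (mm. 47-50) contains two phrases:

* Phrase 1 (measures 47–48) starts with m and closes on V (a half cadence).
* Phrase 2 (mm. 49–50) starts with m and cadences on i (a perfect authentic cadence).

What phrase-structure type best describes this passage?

parallel period

Phrase 1 ends with a half cadence (weaker) and phrase 2 with a perfect authentic cadence (stronger): antecedent + consequent = a period.
The two phrases open with the same material (m / m), so the period is parallel.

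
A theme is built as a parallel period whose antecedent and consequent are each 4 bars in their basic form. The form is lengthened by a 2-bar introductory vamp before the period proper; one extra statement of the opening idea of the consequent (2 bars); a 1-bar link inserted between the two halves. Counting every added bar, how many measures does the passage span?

13 measures

Basic parallel period: 4 + 4 = 8 bars.
8 (basic form) + 2 (introduction) + 2 (extra statement) + 1 (link) = 13.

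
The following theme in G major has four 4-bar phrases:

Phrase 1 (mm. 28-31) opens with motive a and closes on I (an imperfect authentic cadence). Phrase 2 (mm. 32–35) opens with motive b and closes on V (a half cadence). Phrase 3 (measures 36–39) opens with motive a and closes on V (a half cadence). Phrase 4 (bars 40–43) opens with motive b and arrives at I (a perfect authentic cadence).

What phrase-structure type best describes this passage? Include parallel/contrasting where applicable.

Four phrases in two halves: the first half (mm. 28–35) ends with a half cadence, the second (measures 36–43) with a perfect authentic cadence — a large antecedent–consequent pair, i.e. a double period.
Phrase 3 begins with the same material as phrase 1, making it parallel.

parallel double period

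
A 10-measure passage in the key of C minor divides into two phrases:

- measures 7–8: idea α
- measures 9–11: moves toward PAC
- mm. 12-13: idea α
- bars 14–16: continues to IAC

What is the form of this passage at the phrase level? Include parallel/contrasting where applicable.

phrase group

The second phrase closes with an imperfect authentic cadence, which is not stronger than the first phrase's perfect authentic cadence; without a weak→strong cadential pair there is no antecedent–consequent relationship, so this is a phrase group rather than a period.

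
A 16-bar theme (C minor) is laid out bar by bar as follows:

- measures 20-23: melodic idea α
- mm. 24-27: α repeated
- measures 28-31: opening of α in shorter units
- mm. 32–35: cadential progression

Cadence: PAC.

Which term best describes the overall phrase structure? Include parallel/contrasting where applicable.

sentence

Basic idea (bars 20-23) + its repetition (bars 24–27) form the presentation; fragmentation and cadence (bars 28-35) form the continuation — the 16-bar whole is a sentence.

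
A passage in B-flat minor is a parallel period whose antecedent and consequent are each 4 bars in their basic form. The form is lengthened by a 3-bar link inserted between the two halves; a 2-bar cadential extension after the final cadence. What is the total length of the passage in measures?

Basic parallel period: 4 + 4 = 8 bars.
8 (basic form) + 3 (link) + 2 (cadential extension) = 13.

13 measures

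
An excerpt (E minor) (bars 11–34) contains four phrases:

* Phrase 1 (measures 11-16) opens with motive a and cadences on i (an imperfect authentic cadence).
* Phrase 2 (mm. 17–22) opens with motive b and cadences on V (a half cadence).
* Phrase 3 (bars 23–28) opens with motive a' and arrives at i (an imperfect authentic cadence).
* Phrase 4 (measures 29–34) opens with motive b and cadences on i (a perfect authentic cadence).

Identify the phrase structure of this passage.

Four phrases in two halves: the first half (mm. 11-22) ends with a half cadence, the second (measures 23–34) with a perfect authentic cadence — a large antecedent–consequent pair, i.e. a double period.
Phrase 3 begins with the same material as phrase 1, making it parallel.

parallel double period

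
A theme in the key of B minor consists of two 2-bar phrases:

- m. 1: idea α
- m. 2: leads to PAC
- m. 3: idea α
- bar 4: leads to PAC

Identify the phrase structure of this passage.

Both phrases have the same opening (α) and the same cadence (perfect authentic cadence): the second is a restatement, not a consequent, so this is a repeated phrase rather than a period.

repeated phrase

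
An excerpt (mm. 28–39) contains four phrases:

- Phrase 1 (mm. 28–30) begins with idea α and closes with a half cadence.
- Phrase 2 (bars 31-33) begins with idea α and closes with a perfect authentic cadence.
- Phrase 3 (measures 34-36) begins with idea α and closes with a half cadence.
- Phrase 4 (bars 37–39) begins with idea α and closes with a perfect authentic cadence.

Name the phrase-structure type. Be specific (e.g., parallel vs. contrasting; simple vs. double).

The cadence pattern HC–PAC–HC–PAC is weak–strong twice, and phrases 3–4 restate phrases 1–2: a period heard twice, not a double period (which would end weakly at phrase 2).

repeated period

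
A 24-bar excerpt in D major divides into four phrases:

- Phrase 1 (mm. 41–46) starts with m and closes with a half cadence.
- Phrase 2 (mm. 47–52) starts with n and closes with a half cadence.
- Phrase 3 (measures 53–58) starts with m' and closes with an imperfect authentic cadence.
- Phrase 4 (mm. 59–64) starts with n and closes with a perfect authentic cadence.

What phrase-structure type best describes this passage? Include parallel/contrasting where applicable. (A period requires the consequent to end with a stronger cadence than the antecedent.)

Four phrases in two halves: the first half (mm. 41–52) ends with a half cadence, the second (bars 53–64) with a perfect authentic cadence — a large antecedent–consequent pair, i.e. a double period.
Phrase 3 begins with the same material as phrase 1, making it parallel.

parallel double period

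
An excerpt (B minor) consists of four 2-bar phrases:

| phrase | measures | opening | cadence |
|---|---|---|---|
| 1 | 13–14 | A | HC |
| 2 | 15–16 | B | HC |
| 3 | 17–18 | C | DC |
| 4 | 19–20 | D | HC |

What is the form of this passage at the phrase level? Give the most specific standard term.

phrase group

Phrase 4 ends with a half cadence, no stronger than phrase 2's half cadence, so the four phrases do not form a double period; nor do phrases 3–4 duplicate 1–2, so it is not a repeated period. With no phrase reaching a conclusive cadence, the passage is a phrase group.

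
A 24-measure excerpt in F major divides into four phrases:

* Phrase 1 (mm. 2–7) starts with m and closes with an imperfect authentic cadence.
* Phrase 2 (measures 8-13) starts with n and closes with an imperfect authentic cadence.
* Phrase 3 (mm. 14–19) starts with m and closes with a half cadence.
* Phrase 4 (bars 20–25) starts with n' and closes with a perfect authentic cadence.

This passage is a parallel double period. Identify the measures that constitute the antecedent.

measures 2–13

In a double period the four phrases pair into a large antecedent (phrases 1–2, ending imperfect authentic cadence) and a large consequent (phrases 3–4, ending perfect authentic cadence). The antecedent spans bars 2–13.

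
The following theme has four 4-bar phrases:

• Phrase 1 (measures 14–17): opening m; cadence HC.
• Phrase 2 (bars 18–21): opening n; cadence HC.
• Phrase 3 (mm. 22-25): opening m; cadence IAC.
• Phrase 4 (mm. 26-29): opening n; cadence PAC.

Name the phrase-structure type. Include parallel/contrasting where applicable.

parallel double period

Four phrases in two halves: the first half (measures 14–21) ends with a half cadence, the second (mm. 22-29) with a perfect authentic cadence — a large antecedent–consequent pair, i.e. a double period.
Phrase 3 begins with the same material as phrase 1, making it parallel.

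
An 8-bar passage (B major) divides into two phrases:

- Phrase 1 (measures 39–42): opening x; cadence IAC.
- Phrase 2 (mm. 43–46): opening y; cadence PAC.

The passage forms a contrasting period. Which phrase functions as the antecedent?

The phrase ending with the weaker cadence (imperfect authentic cadence) is the antecedent; the one ending more conclusively (perfect authentic cadence) is the consequent. The antecedent is phrase 1.

phrase 1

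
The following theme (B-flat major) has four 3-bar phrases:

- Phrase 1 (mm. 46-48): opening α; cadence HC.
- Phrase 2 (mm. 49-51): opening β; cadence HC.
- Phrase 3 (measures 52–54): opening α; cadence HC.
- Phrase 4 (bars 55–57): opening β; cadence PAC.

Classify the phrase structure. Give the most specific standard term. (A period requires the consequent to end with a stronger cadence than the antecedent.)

Four phrases in two halves: the first half (mm. 46–51) ends with a half cadence, the second (mm. 52–57) with a perfect authentic cadence — a large antecedent–consequent pair, i.e. a double period.
Phrase 3 begins with the same material as phrase 1, making it parallel.

parallel double period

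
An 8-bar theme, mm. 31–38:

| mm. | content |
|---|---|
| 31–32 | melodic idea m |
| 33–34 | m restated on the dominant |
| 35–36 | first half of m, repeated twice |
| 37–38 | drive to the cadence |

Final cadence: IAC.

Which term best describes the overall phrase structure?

Basic idea (measures 31–32) + its repetition (measures 33–34) form the presentation; fragmentation and cadence (measures 35–38) form the continuation — the 8-bar whole is a sentence.

sentence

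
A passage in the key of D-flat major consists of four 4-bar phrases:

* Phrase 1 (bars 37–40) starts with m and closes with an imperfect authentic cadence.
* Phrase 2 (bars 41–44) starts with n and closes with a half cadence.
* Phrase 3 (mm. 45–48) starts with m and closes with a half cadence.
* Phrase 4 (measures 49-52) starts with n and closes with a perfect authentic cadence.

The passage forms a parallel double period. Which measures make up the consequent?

measures 45–52

In a double period the four phrases pair into a large antecedent (phrases 1–2, ending half cadence) and a large consequent (phrases 3–4, ending perfect authentic cadence). The consequent spans measures 45–52.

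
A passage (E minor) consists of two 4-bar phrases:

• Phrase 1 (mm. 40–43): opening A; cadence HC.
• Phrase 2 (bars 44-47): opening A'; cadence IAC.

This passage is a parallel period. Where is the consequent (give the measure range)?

measures 44–47

The antecedent is the phrase ending with the weaker cadence (half cadence, phrase 1) and the consequent the one ending more conclusively (imperfect authentic cadence, phrase 2); the consequent is mm. 44–47.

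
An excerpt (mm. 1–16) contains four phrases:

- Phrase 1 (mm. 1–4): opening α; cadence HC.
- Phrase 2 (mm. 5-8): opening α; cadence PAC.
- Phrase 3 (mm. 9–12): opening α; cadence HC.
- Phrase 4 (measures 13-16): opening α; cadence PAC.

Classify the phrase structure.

repeated period

The cadence pattern HC–PAC–HC–PAC is weak–strong twice, and phrases 3–4 restate phrases 1–2: a period heard twice, not a double period (which would end weakly at phrase 2).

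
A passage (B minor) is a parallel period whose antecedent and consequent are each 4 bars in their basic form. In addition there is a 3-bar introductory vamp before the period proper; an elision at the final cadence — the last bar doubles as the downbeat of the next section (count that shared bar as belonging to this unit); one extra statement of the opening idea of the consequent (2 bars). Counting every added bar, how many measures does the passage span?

Basic parallel period: 4 + 4 = 8 bars.
8 (basic form) + 3 (introduction) + 2 (extra statement) = 13.
The elision shares a bar with the next section but does not change this unit's count.

13 measures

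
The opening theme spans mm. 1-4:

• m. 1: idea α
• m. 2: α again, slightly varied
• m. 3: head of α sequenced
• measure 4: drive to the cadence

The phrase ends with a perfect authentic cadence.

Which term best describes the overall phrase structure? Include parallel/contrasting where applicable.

Basic idea (bar 1) + its repetition (m. 2) form the presentation; fragmentation and cadence (mm. 3–4) form the continuation — the 4-bar whole is a sentence.

sentence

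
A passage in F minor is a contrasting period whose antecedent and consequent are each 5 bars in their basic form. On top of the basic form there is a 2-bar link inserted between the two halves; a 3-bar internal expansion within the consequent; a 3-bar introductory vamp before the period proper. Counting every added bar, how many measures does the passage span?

Basic contrasting period: 5 + 5 = 10 bars.
10 (basic form) + 2 (link) + 3 (internal expansion) + 3 (introduction) = 18.

18 measures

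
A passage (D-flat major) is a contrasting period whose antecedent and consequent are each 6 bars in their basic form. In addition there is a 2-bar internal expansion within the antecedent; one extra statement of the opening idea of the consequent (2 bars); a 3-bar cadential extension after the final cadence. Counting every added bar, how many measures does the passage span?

19 measures

Basic contrasting period: 6 + 6 = 12 bars.
12 (basic form) + 2 (internal expansion) + 2 (extra statement) + 3 (cadential extension) = 19.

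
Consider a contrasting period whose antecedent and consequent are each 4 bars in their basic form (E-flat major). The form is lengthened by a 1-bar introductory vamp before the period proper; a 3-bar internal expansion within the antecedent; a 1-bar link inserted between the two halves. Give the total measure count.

13 measures

Basic contrasting period: 4 + 4 = 8 bars.
8 (basic form) + 1 (introduction) + 3 (internal expansion) + 1 (link) = 13.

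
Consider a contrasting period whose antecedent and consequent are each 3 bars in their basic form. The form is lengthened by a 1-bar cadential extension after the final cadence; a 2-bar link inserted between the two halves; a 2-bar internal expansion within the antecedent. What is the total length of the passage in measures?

Basic contrasting period: 3 + 3 = 6 bars.
6 (basic form) + 1 (cadential extension) + 2 (link) + 2 (internal expansion) = 11.

11 measures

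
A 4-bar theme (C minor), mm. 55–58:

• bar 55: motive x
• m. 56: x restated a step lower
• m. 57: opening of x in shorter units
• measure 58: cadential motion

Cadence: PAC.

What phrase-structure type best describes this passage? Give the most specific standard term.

sentence

Basic idea (bar 55) + its repetition (measure 56) form the presentation; fragmentation and cadence (bars 57–58) form the continuation — the 4-bar whole is a sentence.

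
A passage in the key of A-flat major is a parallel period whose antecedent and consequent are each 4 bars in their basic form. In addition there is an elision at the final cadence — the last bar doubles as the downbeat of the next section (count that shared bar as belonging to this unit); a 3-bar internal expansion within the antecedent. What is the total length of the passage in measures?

Basic parallel period: 4 + 4 = 8 bars.
8 (basic form) + 3 (internal expansion) = 11.
The elision shares a bar with the next section but does not change this unit's count.

11 measures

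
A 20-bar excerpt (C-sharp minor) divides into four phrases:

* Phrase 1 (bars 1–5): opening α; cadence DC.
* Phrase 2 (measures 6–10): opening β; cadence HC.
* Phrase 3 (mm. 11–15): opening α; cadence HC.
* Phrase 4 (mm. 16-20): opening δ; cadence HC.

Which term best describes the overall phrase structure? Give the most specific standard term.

Phrase 4 ends with a half cadence, no stronger than phrase 2's half cadence, so the four phrases do not form a double period; nor do phrases 3–4 duplicate 1–2, so it is not a repeated period. With no phrase reaching a conclusive cadence, the passage is a phrase group.

phrase group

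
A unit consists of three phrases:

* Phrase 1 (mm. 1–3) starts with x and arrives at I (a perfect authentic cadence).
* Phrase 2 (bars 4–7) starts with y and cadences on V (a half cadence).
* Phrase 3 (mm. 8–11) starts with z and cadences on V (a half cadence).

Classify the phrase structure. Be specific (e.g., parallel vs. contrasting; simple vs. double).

The final phrase closes with a half cadence, which is not stronger than the preceding half cadence; the 3 phrases lack an overall antecedent–consequent design and so form a phrase group.

phrase group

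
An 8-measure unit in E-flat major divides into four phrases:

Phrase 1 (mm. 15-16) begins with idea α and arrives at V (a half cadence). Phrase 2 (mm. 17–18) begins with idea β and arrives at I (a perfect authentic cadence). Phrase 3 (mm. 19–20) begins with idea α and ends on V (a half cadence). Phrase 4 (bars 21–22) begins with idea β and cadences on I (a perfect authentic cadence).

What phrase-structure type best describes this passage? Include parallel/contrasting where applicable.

repeated period

The cadence pattern HC–PAC–HC–PAC is weak–strong twice, and phrases 3–4 restate phrases 1–2: a period heard twice, not a double period (which would end weakly at phrase 2).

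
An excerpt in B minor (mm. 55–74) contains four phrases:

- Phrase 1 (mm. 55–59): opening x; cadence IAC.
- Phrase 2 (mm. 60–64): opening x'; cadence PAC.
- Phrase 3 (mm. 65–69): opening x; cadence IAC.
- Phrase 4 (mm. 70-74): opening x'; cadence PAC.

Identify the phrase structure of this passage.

repeated period

The cadence pattern IAC–PAC–IAC–PAC is weak–strong twice, and phrases 3–4 restate phrases 1–2: a period heard twice, not a double period (which would end weakly at phrase 2).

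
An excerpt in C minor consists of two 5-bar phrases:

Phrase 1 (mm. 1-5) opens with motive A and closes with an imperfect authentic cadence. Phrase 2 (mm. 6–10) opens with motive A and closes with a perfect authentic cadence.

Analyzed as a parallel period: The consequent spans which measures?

The antecedent is the phrase ending with the weaker cadence (imperfect authentic cadence, phrase 1) and the consequent the one ending more conclusively (perfect authentic cadence, phrase 2); the consequent is mm. 6-10.

measures 6–10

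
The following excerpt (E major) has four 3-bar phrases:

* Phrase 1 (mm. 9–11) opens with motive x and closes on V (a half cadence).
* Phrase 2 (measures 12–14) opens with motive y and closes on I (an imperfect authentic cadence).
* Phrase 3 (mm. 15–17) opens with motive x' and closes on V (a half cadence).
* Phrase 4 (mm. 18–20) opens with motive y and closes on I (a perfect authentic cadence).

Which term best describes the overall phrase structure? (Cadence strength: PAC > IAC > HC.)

Four phrases in two halves: the first half (mm. 9-14) ends with an imperfect authentic cadence, the second (bars 15-20) with a perfect authentic cadence — a large antecedent–consequent pair, i.e. a double period.
Phrase 3 begins with the same material as phrase 1, making it parallel.

parallel double period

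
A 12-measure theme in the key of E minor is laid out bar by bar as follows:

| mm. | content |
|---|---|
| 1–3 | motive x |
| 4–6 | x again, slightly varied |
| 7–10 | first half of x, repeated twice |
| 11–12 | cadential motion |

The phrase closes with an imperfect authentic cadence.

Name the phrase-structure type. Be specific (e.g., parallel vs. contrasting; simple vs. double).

sentence

Basic idea (measures 1–3) + its repetition (measures 4-6) form the presentation; fragmentation and cadence (bars 7-12) form the continuation — the 12-bar whole is a sentence.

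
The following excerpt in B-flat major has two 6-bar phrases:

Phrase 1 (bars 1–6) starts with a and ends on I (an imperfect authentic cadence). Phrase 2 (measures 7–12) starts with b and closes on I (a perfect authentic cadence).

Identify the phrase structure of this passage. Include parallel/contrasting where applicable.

Phrase 1 ends with an imperfect authentic cadence (weaker) and phrase 2 with a perfect authentic cadence (stronger): antecedent + consequent = a period.
The two phrases open with different material (a / b), so the period is contrasting.

contrasting period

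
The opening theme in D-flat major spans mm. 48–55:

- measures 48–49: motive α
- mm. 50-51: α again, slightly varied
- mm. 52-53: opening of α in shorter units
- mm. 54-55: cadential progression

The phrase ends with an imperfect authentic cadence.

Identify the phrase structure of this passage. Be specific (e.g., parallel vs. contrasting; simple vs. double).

sentence

Basic idea (mm. 48-49) + its repetition (mm. 50–51) form the presentation; fragmentation and cadence (mm. 52–55) form the continuation — the 8-bar whole is a sentence.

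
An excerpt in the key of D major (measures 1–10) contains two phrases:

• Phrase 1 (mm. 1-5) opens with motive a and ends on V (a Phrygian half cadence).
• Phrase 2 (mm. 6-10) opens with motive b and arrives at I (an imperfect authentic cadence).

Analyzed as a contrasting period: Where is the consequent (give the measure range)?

The antecedent is the phrase ending with the weaker cadence (Phrygian half cadence, phrase 1) and the consequent the one ending more conclusively (imperfect authentic cadence, phrase 2); the consequent is mm. 6-10.

measures 6–10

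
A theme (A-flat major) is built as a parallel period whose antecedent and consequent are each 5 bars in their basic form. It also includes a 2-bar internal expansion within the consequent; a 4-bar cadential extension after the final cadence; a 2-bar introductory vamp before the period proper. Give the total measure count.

Basic parallel period: 5 + 5 = 10 bars.
10 (basic form) + 2 (internal expansion) + 4 (cadential extension) + 2 (introduction) = 18.

18 measures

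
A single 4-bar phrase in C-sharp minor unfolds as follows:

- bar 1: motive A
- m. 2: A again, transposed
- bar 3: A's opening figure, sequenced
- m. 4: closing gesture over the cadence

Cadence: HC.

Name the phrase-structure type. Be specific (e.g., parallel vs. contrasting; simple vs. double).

Basic idea (m. 1) + its repetition (measure 2) form the presentation; fragmentation and cadence (measures 3–4) form the continuation — the 4-bar whole is a sentence.

sentence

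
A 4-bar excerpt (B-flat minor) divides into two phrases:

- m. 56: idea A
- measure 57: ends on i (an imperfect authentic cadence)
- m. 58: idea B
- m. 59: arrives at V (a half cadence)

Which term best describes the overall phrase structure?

The second phrase closes with a half cadence, which is not stronger than the first phrase's imperfect authentic cadence; without a weak→strong cadential pair there is no antecedent–consequent relationship, so this is a phrase group rather than a period.

phrase group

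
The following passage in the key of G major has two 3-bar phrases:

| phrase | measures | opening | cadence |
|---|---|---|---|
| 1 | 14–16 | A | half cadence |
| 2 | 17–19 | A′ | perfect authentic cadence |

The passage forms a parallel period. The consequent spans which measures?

The antecedent is the phrase ending with the weaker cadence (half cadence, phrase 1) and the consequent the one ending more conclusively (perfect authentic cadence, phrase 2); the consequent is measures 17–19.

measures 17–19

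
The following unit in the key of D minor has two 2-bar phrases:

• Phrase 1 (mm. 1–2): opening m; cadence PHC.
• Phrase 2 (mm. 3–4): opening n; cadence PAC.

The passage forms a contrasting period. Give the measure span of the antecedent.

measures 1–2

The phrase ending with the weaker cadence (Phrygian half cadence) is the antecedent; the one ending more conclusively (perfect authentic cadence) is the consequent. The antecedent is measures 1–2.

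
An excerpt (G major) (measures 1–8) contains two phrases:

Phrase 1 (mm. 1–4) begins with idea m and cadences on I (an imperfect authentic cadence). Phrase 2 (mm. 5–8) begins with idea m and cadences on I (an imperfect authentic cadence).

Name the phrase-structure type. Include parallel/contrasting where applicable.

Both phrases have the same opening (m) and the same cadence (imperfect authentic cadence): the second is a restatement, not a consequent, so this is a repeated phrase rather than a period.

repeated phrase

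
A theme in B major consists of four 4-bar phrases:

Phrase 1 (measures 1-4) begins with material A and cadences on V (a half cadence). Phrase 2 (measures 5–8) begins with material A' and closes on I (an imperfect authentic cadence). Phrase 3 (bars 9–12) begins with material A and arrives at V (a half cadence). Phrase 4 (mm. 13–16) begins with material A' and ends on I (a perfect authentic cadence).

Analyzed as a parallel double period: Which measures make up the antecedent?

In a double period the four phrases pair into a large antecedent (phrases 1–2, ending imperfect authentic cadence) and a large consequent (phrases 3–4, ending perfect authentic cadence). The antecedent spans mm. 1–8.

measures 1–8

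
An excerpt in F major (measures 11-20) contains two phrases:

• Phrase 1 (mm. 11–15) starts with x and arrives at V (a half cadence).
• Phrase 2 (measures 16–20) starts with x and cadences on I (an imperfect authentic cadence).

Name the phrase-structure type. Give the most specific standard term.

Phrase 1 ends with a half cadence (weaker) and phrase 2 with an imperfect authentic cadence (stronger): antecedent + consequent = a period.
The two phrases open with the same material (x / x), so the period is parallel.

parallel period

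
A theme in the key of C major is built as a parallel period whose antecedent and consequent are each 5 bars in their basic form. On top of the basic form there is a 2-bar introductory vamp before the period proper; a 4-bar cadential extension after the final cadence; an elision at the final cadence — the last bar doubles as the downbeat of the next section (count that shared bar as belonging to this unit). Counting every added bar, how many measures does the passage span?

16 measures

Basic parallel period: 5 + 5 = 10 bars.
10 (basic form) + 2 (introduction) + 4 (cadential extension) = 16.
The elision shares a bar with the next section but does not change this unit's count.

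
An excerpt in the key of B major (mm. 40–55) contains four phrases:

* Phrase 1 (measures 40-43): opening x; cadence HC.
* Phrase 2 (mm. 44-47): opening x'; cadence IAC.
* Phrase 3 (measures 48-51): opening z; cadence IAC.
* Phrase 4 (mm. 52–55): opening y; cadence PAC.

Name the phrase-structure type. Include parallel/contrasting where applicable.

contrasting double period

Four phrases in two halves: the first half (mm. 40–47) ends with an imperfect authentic cadence, the second (mm. 48–55) with a perfect authentic cadence — a large antecedent–consequent pair, i.e. a double period.
Phrase 3 begins with different material from phrase 1, making it contrasting.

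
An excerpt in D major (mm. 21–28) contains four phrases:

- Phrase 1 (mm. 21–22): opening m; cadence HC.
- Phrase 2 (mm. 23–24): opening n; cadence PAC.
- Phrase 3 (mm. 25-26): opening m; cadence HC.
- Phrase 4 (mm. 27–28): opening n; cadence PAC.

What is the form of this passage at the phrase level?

The cadence pattern HC–PAC–HC–PAC is weak–strong twice, and phrases 3–4 restate phrases 1–2: a period heard twice, not a double period (which would end weakly at phrase 2).

repeated period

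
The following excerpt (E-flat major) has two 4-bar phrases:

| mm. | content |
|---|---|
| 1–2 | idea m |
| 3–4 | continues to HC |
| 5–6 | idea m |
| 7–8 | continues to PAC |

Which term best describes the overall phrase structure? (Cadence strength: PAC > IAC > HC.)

Phrase 1 ends with a half cadence (weaker) and phrase 2 with a perfect authentic cadence (stronger): antecedent + consequent = a period.
The two phrases open with the same material (m / m), so the period is parallel.

parallel period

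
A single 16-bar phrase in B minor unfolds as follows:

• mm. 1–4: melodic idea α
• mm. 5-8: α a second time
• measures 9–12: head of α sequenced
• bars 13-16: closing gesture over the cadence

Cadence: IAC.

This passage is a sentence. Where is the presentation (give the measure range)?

measures 1–8

The presentation of a sentence is the basic idea (bars 1–4) plus its repetition (measures 5–8); the presentation is therefore measures 1–8.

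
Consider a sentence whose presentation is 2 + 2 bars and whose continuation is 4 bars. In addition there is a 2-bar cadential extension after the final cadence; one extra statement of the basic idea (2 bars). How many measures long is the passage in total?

Basic sentence: 2 + 2 + 4 = 8 bars.
8 (basic form) + 2 (cadential extension) + 2 (extra statement) = 12.

12 measures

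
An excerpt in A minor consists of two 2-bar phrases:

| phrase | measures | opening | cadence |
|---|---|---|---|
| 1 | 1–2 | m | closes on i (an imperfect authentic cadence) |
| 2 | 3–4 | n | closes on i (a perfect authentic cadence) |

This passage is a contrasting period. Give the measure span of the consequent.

The antecedent is the phrase ending with the weaker cadence (imperfect authentic cadence, phrase 1) and the consequent the one ending more conclusively (perfect authentic cadence, phrase 2); the consequent is bars 3–4.

measures 3–4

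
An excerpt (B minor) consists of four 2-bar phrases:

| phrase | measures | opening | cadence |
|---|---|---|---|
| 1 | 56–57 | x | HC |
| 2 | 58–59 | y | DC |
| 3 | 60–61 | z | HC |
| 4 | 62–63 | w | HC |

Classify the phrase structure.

Phrase 4 ends with a half cadence, no stronger than phrase 2's deceptive cadence, so the four phrases do not form a double period; nor do phrases 3–4 duplicate 1–2, so it is not a repeated period. With no phrase reaching a conclusive cadence, the passage is a phrase group.

phrase group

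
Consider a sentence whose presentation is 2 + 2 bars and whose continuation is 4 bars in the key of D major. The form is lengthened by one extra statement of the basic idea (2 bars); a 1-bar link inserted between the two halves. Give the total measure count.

11 measures

Basic sentence: 2 + 2 + 4 = 8 bars.
8 (basic form) + 2 (extra statement) + 1 (link) = 11.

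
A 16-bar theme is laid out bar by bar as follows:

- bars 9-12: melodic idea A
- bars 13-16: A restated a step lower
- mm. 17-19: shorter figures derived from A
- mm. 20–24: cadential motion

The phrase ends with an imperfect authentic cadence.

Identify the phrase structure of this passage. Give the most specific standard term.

sentence

Basic idea (mm. 9–12) + its repetition (measures 13–16) form the presentation; fragmentation and cadence (measures 17–24) form the continuation — the 16-bar whole is a sentence.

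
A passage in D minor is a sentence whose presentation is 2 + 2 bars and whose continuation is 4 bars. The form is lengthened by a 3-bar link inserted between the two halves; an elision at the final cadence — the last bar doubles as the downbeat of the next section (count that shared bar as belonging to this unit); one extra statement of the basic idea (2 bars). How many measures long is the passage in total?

Basic sentence: 2 + 2 + 4 = 8 bars.
8 (basic form) + 3 (link) + 2 (extra statement) = 13.
The elision shares a bar with the next section but does not change this unit's count.

13 measures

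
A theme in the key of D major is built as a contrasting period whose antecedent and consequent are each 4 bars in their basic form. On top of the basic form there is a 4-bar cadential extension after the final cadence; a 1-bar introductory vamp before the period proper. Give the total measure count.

Basic contrasting period: 4 + 4 = 8 bars.
8 (basic form) + 4 (cadential extension) + 1 (introduction) = 13.

13 measures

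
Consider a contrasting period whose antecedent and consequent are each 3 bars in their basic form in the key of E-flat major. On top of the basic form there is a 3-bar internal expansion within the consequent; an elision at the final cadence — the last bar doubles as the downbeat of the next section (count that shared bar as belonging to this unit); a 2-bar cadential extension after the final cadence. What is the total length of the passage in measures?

Basic contrasting period: 3 + 3 = 6 bars.
6 (basic form) + 3 (internal expansion) + 2 (cadential extension) = 11.
The elision shares a bar with the next section but does not change this unit's count.

11 measures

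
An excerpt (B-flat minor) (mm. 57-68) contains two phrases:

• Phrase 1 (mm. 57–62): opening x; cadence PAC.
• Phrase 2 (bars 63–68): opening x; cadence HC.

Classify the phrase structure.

phrase group

The second phrase closes with a half cadence, which is not stronger than the first phrase's perfect authentic cadence; without a weak→strong cadential pair there is no antecedent–consequent relationship, so this is a phrase group rather than a period.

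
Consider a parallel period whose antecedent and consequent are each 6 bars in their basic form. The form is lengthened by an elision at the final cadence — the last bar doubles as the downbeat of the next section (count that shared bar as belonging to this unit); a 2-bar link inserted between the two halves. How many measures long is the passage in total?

14 measures

Basic parallel period: 6 + 6 = 12 bars.
12 (basic form) + 2 (link) = 14.
The elision shares a bar with the next section but does not change this unit's count.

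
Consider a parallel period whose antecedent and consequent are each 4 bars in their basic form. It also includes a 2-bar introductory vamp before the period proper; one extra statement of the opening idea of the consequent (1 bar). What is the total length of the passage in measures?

Basic parallel period: 4 + 4 = 8 bars.
8 (basic form) + 2 (introduction) + 1 (extra statement) = 11.

11 measures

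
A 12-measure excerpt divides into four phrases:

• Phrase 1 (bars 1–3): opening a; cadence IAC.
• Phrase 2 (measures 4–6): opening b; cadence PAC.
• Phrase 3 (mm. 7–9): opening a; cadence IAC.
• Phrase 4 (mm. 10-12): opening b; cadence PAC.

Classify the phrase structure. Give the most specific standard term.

repeated period

The cadence pattern IAC–PAC–IAC–PAC is weak–strong twice, and phrases 3–4 restate phrases 1–2: a period heard twice, not a double period (which would end weakly at phrase 2).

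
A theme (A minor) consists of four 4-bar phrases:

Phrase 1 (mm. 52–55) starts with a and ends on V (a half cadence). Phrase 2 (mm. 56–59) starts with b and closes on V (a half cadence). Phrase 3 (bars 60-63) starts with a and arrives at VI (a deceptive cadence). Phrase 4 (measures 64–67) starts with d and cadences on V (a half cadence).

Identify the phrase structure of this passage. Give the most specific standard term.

Phrase 4 ends with a half cadence, no stronger than phrase 2's half cadence, so the four phrases do not form a double period; nor do phrases 3–4 duplicate 1–2, so it is not a repeated period. With no phrase reaching a conclusive cadence, the passage is a phrase group.

phrase group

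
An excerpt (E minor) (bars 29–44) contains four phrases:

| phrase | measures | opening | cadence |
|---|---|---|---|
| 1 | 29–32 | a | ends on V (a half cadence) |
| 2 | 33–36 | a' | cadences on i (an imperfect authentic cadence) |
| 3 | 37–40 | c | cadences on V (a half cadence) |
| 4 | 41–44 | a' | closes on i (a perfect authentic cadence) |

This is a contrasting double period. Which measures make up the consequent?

measures 37–44

In a double period the first pair of phrases (ending imperfect authentic cadence) is the large antecedent and the second pair (ending perfect authentic cadence) is the large consequent; the consequent is measures 37–44.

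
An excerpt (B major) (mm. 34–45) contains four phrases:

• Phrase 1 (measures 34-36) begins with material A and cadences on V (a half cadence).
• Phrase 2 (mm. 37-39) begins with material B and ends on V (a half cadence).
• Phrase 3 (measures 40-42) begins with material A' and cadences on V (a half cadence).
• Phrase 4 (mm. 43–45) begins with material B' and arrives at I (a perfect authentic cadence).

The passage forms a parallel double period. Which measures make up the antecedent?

In a double period the four phrases pair into a large antecedent (phrases 1–2, ending half cadence) and a large consequent (phrases 3–4, ending perfect authentic cadence). The antecedent spans mm. 34–39.

measures 34–39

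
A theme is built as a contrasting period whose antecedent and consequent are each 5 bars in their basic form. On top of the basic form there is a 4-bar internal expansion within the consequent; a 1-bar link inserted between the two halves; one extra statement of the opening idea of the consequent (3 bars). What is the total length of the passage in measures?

18 measures

Basic contrasting period: 5 + 5 = 10 bars.
10 (basic form) + 4 (internal expansion) + 1 (link) + 3 (extra statement) = 18.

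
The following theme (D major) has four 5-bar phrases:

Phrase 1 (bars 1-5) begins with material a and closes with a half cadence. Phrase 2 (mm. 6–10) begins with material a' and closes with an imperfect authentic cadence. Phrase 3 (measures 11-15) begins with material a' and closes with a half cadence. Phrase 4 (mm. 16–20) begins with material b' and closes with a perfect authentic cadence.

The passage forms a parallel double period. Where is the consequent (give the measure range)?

In a double period the four phrases pair into a large antecedent (phrases 1–2, ending imperfect authentic cadence) and a large consequent (phrases 3–4, ending perfect authentic cadence). The consequent spans bars 11–20.

measures 11–20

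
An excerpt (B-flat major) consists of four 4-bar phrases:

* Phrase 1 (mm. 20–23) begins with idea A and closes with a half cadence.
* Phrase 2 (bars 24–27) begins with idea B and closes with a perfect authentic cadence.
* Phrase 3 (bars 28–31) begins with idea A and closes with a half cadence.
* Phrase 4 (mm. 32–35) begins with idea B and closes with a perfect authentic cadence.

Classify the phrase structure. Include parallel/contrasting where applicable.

The cadence pattern HC–PAC–HC–PAC is weak–strong twice, and phrases 3–4 restate phrases 1–2: a period heard twice, not a double period (which would end weakly at phrase 2).

repeated period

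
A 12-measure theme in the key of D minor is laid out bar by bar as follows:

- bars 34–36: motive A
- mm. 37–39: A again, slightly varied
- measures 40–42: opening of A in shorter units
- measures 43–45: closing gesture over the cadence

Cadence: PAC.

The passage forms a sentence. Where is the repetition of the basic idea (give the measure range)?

The presentation of a sentence is the basic idea (mm. 34-36) plus its repetition (measures 37–39); the repetition of the basic idea is therefore measures 37-39.

measures 37–39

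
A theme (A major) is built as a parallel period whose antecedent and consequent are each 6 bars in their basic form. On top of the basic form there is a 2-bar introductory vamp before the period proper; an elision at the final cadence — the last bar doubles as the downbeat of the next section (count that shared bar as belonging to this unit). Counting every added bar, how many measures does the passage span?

Basic parallel period: 6 + 6 = 12 bars.
12 (basic form) + 2 (introduction) = 14.
The elision shares a bar with the next section but does not change this unit's count.

14 measures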